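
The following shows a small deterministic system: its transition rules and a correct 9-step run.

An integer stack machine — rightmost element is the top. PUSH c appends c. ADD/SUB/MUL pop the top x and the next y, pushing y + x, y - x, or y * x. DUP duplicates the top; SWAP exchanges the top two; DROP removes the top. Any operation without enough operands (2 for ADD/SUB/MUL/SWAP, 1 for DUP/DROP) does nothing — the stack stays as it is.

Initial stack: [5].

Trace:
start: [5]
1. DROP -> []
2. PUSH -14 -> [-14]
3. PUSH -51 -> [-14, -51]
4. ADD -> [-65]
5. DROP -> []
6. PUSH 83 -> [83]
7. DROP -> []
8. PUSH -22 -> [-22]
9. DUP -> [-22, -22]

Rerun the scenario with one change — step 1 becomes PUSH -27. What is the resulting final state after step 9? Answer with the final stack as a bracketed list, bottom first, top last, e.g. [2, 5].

(re-executing from step 1 with the substitution; state before step 1: [5])
1. PUSH -27 -> [5, -27]
2. PUSH -14 -> [5, -27, -14]
3. PUSH -51 -> [5, -27, -14, -51]
4. ADD -> [5, -27, -65]
5. DROP -> [5, -27]
6. PUSH 83 -> [5, -27, 83]
7. DROP -> [5, -27]
8. PUSH -22 -> [5, -27, -22]
9. DUP -> [5, -27, -22, -22]

[5, -27, -22, -22]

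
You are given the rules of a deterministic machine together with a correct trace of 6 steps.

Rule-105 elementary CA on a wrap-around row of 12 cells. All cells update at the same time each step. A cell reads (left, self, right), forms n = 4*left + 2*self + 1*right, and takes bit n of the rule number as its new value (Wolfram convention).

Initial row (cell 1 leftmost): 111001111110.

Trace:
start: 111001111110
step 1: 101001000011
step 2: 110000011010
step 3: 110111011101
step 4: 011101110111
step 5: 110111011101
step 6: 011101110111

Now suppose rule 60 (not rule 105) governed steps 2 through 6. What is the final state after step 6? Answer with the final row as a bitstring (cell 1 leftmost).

010100010100

(re-executing steps 2..6 under rule 60; state before step 2: 101001000011)
step 2: 011101100010
step 3: 010011010011
step 4: 111010111010
step 5: 100111100111
step 6: 010100010100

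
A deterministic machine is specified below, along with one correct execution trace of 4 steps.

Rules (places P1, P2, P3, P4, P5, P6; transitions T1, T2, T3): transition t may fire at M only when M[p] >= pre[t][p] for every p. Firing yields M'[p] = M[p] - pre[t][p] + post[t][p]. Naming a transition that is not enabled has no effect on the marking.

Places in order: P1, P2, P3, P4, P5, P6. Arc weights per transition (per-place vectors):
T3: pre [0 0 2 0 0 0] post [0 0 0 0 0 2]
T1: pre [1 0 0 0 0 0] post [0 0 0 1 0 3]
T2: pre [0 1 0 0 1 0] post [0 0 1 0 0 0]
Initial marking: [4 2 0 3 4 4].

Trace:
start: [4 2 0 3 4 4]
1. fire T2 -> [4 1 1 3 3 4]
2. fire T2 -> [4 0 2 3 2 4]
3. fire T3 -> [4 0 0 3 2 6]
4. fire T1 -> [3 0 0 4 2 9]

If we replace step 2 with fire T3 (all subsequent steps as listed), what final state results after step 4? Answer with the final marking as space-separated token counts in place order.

(re-executing from step 2 with the substitution; state before step 2: [4 1 1 3 3 4])
2. fire T3 -> [4 1 1 3 3 4]
3. fire T3 -> [4 1 1 3 3 4]
4. fire T1 -> [3 1 1 4 3 7]

3 1 1 4 3 7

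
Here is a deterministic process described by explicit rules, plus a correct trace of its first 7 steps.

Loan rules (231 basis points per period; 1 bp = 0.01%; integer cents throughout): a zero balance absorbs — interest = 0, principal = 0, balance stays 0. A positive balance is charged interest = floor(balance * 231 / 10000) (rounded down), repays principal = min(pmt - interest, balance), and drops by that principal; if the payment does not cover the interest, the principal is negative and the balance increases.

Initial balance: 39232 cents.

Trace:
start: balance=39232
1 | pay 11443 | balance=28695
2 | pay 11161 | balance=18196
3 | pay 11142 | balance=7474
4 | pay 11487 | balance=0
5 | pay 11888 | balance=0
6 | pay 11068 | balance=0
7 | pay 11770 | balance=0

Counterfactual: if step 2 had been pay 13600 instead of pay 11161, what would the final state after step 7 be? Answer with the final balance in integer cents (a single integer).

0

(re-executing from step 2 with the substitution; state before step 2: balance=28695)
2 | pay 13600 | balance=15757
3 | pay 11142 | balance=4978
4 | pay 11487 | balance=0
5 | pay 11888 | balance=0
6 | pay 11068 | balance=0
7 | pay 11770 | balance=0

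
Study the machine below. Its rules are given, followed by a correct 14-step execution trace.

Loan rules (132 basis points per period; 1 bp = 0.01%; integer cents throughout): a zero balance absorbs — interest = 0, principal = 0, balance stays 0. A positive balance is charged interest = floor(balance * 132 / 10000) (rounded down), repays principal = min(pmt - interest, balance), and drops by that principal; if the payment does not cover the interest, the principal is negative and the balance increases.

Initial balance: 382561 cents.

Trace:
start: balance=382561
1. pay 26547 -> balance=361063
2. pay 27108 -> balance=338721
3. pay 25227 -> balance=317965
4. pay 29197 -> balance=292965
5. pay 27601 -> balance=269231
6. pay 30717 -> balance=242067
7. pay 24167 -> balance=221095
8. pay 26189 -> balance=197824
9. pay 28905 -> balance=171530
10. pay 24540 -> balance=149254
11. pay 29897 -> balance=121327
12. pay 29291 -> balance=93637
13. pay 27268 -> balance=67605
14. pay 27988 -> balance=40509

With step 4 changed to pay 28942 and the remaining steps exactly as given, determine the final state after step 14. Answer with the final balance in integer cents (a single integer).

40797

(re-executing from step 4 with the substitution; state before step 4: balance=317965)
4. pay 28942 -> balance=293220
5. pay 27601 -> balance=269489
6. pay 30717 -> balance=242329
7. pay 24167 -> balance=221360
8. pay 26189 -> balance=198092
9. pay 28905 -> balance=171801
10. pay 24540 -> balance=149528
11. pay 29897 -> balance=121604
12. pay 29291 -> balance=93918
13. pay 27268 -> balance=67889
14. pay 27988 -> balance=40797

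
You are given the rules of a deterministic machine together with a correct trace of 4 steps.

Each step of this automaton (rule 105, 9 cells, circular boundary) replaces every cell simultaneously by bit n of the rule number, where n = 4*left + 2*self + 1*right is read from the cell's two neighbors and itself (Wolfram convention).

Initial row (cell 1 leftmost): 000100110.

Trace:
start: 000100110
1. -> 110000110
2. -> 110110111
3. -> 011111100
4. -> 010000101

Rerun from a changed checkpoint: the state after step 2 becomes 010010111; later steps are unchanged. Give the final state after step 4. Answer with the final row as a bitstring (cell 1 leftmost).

101101111

state after step 2 := 010010111
3. -> 100001101
4. -> 101101111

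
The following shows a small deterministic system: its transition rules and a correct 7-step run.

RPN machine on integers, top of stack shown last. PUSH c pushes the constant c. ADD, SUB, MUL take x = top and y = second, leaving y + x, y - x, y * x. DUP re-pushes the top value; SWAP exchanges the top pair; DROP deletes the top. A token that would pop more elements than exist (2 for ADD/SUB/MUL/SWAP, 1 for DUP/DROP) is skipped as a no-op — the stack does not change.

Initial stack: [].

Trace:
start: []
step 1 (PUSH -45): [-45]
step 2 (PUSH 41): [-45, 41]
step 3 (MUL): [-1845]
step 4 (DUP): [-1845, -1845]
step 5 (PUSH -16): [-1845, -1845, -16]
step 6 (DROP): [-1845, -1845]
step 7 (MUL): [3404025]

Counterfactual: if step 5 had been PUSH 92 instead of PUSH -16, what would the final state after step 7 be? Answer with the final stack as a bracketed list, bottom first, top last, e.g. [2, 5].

(re-executing from step 5 with the substitution; state before step 5: [-1845, -1845])
step 5 (PUSH 92): [-1845, -1845, 92]
step 6 (DROP): [-1845, -1845]
step 7 (MUL): [3404025]

[3404025]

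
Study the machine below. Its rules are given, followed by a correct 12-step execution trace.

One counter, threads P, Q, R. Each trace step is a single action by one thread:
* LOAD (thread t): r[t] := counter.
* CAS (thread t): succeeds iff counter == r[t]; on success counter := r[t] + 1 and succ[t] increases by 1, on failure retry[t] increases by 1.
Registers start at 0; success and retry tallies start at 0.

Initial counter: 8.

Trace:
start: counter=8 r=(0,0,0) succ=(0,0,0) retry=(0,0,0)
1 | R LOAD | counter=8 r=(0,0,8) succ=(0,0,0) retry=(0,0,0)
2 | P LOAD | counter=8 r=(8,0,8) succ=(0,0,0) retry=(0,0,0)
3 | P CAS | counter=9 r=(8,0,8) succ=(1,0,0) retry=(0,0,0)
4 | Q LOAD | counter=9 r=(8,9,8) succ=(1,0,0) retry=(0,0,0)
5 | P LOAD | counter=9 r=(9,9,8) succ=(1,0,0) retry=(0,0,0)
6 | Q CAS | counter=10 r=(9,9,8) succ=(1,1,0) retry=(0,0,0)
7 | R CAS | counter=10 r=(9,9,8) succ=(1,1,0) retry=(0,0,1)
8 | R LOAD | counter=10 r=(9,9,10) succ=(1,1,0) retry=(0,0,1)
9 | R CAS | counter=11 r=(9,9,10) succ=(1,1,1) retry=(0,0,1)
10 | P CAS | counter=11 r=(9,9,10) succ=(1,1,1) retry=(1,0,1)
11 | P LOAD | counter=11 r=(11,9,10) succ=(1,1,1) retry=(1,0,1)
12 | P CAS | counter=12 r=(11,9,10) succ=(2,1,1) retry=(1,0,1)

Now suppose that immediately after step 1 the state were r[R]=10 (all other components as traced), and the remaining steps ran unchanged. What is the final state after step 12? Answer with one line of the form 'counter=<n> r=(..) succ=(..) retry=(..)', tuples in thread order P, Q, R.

counter=13 r=(12,9,11) succ=(2,1,2) retry=(1,0,0)

state after step 1 := counter=8 r=(0,0,10) succ=(0,0,0) retry=(0,0,0)
2 | P LOAD | counter=8 r=(8,0,10) succ=(0,0,0) retry=(0,0,0)
3 | P CAS | counter=9 r=(8,0,10) succ=(1,0,0) retry=(0,0,0)
4 | Q LOAD | counter=9 r=(8,9,10) succ=(1,0,0) retry=(0,0,0)
5 | P LOAD | counter=9 r=(9,9,10) succ=(1,0,0) retry=(0,0,0)
6 | Q CAS | counter=10 r=(9,9,10) succ=(1,1,0) retry=(0,0,0)
7 | R CAS | counter=11 r=(9,9,10) succ=(1,1,1) retry=(0,0,0)
8 | R LOAD | counter=11 r=(9,9,11) succ=(1,1,1) retry=(0,0,0)
9 | R CAS | counter=12 r=(9,9,11) succ=(1,1,2) retry=(0,0,0)
10 | P CAS | counter=12 r=(9,9,11) succ=(1,1,2) retry=(1,0,0)
11 | P LOAD | counter=12 r=(12,9,11) succ=(1,1,2) retry=(1,0,0)
12 | P CAS | counter=13 r=(12,9,11) succ=(2,1,2) retry=(1,0,0)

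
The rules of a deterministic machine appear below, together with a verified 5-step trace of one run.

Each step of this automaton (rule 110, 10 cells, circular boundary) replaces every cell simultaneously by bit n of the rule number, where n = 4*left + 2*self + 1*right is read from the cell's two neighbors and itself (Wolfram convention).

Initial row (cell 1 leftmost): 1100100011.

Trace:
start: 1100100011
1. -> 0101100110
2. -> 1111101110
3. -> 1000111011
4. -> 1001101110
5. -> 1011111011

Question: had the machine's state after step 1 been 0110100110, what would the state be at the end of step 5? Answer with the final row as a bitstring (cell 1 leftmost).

1011111011

state after step 1 := 0110100110
2. -> 1111101110
3. -> 1000111011
4. -> 1001101110
5. -> 1011111011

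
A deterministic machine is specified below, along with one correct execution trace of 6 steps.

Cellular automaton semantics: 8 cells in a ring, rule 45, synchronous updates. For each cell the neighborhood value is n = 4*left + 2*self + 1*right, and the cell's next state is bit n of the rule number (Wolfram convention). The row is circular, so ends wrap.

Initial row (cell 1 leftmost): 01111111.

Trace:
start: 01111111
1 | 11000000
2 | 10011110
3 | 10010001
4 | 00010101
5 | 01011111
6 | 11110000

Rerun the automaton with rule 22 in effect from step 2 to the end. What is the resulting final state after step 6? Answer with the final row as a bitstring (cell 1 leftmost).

(re-executing steps 2..6 under rule 22; state before step 2: 11000000)
2 | 00100001
3 | 11110011
4 | 00001100
5 | 00010010
6 | 00111111

00111111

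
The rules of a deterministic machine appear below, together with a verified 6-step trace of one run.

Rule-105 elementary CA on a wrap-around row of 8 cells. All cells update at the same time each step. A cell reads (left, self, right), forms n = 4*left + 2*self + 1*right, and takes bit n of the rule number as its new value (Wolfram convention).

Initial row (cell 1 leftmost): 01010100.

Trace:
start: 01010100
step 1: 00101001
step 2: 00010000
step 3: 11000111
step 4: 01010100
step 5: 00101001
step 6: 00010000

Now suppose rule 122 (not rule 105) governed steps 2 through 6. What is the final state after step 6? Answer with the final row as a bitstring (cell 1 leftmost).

(re-executing steps 2..6 under rule 122; state before step 2: 00101001)
step 2: 11010110
step 3: 11101111
step 4: 00111000
step 5: 01101100
step 6: 11111110

11111110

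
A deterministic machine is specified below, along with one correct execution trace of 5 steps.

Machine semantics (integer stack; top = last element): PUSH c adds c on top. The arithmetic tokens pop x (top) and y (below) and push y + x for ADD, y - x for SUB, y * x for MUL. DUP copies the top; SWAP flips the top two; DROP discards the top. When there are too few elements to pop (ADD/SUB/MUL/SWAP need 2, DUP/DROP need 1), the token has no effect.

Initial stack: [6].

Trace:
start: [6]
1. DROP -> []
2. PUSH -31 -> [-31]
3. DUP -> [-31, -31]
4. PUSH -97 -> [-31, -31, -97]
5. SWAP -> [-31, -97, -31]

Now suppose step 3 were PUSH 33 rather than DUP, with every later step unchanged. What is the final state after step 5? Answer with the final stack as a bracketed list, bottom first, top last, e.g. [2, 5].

(re-executing from step 3 with the substitution; state before step 3: [-31])
3. PUSH 33 -> [-31, 33]
4. PUSH -97 -> [-31, 33, -97]
5. SWAP -> [-31, -97, 33]

[-31, -97, 33]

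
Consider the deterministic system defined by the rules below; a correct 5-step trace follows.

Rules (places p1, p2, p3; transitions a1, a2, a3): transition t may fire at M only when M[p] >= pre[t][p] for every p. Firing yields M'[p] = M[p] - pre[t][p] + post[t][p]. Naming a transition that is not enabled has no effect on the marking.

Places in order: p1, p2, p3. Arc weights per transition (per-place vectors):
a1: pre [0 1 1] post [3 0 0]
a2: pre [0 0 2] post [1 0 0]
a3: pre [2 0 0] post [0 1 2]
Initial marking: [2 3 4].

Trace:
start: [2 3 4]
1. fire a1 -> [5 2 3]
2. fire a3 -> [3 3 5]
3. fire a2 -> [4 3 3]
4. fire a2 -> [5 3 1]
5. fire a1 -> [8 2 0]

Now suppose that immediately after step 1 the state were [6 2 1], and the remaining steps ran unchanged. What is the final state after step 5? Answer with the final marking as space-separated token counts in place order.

state after step 1 := [6 2 1]
2. fire a3 -> [4 3 3]
3. fire a2 -> [5 3 1]
4. fire a2 -> [5 3 1]
5. fire a1 -> [8 2 0]

8 2 0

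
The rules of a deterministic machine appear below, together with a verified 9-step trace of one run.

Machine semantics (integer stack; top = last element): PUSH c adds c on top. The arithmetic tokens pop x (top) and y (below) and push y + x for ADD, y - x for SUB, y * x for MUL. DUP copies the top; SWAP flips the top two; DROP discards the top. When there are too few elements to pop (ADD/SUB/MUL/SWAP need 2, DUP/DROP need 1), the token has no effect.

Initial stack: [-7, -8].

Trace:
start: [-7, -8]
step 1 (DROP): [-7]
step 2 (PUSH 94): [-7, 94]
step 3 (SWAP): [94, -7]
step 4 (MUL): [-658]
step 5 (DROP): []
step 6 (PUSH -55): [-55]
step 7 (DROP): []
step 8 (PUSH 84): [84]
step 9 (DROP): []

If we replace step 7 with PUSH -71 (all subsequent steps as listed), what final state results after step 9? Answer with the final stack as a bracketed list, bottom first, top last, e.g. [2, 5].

(re-executing from step 7 with the substitution; state before step 7: [-55])
step 7 (PUSH -71): [-55, -71]
step 8 (PUSH 84): [-55, -71, 84]
step 9 (DROP): [-55, -71]

[-55, -71]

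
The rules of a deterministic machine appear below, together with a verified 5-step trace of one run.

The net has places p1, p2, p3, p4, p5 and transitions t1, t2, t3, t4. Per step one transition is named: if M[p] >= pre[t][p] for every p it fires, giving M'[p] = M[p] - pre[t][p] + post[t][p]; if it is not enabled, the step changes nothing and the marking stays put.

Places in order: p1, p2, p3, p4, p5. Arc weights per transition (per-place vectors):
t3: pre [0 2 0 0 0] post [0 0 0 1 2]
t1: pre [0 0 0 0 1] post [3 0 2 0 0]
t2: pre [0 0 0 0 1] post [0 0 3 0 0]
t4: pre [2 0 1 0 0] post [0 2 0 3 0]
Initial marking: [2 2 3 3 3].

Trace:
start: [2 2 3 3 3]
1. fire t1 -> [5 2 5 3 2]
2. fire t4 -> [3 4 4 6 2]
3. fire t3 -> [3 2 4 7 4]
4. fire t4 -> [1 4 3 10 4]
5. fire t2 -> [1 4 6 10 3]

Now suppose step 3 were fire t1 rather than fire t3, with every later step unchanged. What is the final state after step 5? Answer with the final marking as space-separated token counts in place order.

4 6 8 9 0

(re-executing from step 3 with the substitution; state before step 3: [3 4 4 6 2])
3. fire t1 -> [6 4 6 6 1]
4. fire t4 -> [4 6 5 9 1]
5. fire t2 -> [4 6 8 9 0]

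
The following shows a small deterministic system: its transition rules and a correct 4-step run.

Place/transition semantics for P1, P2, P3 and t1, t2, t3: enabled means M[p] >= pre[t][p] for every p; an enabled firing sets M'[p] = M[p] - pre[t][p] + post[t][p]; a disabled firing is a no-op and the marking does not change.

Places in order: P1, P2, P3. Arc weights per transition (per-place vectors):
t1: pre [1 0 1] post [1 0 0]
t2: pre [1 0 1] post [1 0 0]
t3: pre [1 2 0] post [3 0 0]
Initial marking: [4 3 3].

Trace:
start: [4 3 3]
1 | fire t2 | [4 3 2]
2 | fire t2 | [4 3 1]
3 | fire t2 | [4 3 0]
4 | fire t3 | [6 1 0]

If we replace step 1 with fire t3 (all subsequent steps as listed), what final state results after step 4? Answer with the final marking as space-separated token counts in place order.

6 1 1

(re-executing from step 1 with the substitution; state before step 1: [4 3 3])
1 | fire t3 | [6 1 3]
2 | fire t2 | [6 1 2]
3 | fire t2 | [6 1 1]
4 | fire t3 | [6 1 1]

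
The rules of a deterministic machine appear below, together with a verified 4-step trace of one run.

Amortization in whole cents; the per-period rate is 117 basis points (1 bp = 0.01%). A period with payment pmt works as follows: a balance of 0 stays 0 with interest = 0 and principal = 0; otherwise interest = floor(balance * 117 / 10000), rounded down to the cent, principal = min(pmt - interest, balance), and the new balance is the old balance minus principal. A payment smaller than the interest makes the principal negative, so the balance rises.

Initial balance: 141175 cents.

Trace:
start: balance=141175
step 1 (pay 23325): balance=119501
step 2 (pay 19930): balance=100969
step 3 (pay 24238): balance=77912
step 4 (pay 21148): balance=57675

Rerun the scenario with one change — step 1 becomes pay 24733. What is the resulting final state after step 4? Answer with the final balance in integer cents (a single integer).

(re-executing from step 1 with the substitution; state before step 1: balance=141175)
step 1 (pay 24733): balance=118093
step 2 (pay 19930): balance=99544
step 3 (pay 24238): balance=76470
step 4 (pay 21148): balance=56216

56216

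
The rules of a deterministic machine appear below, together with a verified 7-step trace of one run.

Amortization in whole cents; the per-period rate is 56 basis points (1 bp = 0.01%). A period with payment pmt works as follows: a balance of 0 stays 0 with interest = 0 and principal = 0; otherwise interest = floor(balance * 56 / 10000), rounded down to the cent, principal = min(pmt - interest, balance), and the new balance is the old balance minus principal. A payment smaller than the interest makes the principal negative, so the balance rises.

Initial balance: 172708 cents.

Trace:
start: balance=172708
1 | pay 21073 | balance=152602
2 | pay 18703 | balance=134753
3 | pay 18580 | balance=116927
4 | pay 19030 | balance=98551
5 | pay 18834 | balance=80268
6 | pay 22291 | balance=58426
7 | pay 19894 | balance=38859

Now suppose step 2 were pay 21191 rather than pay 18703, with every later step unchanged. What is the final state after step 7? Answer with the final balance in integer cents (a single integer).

(re-executing from step 2 with the substitution; state before step 2: balance=152602)
2 | pay 21191 | balance=132265
3 | pay 18580 | balance=114425
4 | pay 19030 | balance=96035
5 | pay 18834 | balance=77738
6 | pay 22291 | balance=55882
7 | pay 19894 | balance=36300

36300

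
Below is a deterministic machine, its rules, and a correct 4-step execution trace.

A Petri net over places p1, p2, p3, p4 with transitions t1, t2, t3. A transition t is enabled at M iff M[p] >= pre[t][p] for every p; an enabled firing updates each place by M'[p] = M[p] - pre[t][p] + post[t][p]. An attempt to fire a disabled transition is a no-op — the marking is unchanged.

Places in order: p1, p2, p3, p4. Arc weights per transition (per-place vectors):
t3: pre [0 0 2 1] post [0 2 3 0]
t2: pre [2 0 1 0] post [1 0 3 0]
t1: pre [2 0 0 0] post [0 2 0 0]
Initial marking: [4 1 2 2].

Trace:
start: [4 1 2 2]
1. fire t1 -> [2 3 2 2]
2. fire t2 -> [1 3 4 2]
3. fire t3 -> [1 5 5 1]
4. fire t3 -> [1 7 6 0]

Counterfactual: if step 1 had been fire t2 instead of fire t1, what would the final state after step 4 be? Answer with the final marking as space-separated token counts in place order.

2 5 8 0

(re-executing from step 1 with the substitution; state before step 1: [4 1 2 2])
1. fire t2 -> [3 1 4 2]
2. fire t2 -> [2 1 6 2]
3. fire t3 -> [2 3 7 1]
4. fire t3 -> [2 5 8 0]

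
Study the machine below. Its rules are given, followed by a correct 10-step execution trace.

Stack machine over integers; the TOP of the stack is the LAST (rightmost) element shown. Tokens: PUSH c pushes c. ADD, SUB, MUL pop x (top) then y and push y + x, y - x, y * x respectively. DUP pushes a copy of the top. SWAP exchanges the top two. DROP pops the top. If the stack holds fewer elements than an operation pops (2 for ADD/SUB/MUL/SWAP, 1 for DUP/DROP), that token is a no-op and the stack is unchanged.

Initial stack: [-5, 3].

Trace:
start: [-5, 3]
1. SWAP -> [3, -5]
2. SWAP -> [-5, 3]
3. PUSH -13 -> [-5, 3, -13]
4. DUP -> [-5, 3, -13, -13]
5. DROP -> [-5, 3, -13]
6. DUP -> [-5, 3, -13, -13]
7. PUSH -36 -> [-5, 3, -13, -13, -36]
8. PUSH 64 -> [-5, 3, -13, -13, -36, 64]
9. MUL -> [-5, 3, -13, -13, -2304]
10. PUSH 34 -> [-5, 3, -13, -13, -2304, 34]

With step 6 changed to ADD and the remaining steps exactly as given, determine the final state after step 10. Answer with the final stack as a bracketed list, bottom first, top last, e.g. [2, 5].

(re-executing from step 6 with the substitution; state before step 6: [-5, 3, -13])
6. ADD -> [-5, -10]
7. PUSH -36 -> [-5, -10, -36]
8. PUSH 64 -> [-5, -10, -36, 64]
9. MUL -> [-5, -10, -2304]
10. PUSH 34 -> [-5, -10, -2304, 34]

[-5, -10, -2304, 34]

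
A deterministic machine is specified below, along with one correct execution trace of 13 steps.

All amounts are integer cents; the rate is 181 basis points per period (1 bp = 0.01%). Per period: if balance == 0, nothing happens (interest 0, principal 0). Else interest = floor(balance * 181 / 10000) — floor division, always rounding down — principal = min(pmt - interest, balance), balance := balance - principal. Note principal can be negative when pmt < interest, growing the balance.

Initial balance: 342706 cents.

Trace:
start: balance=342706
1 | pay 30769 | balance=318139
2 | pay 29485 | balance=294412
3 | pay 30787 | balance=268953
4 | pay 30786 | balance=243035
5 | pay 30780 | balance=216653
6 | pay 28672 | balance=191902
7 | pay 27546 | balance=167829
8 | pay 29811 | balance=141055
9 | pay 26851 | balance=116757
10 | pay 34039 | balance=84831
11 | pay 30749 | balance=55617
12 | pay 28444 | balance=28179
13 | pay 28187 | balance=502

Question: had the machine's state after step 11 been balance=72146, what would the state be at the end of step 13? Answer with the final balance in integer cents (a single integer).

state after step 11 := balance=72146
12 | pay 28444 | balance=45007
13 | pay 28187 | balance=17634

17634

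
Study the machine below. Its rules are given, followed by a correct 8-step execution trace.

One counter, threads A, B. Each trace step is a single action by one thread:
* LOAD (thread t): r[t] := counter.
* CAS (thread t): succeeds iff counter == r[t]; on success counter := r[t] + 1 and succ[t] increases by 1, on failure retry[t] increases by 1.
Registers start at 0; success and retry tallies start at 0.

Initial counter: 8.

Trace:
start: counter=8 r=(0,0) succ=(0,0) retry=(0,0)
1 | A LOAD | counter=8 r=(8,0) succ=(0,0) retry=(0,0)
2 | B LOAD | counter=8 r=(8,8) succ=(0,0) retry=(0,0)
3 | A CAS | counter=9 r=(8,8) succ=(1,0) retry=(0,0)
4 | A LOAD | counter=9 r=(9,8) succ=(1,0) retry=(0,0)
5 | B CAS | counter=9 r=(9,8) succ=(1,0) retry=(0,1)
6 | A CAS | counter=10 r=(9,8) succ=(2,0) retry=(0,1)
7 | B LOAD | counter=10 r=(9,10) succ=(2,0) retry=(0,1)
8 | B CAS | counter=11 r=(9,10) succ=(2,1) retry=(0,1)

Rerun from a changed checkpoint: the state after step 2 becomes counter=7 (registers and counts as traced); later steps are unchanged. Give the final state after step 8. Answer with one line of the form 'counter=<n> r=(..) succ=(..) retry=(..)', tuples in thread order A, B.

counter=9 r=(7,8) succ=(1,1) retry=(1,1)

state after step 2 := counter=7 r=(8,8) succ=(0,0) retry=(0,0)
3 | A CAS | counter=7 r=(8,8) succ=(0,0) retry=(1,0)
4 | A LOAD | counter=7 r=(7,8) succ=(0,0) retry=(1,0)
5 | B CAS | counter=7 r=(7,8) succ=(0,0) retry=(1,1)
6 | A CAS | counter=8 r=(7,8) succ=(1,0) retry=(1,1)
7 | B LOAD | counter=8 r=(7,8) succ=(1,0) retry=(1,1)
8 | B CAS | counter=9 r=(7,8) succ=(1,1) retry=(1,1)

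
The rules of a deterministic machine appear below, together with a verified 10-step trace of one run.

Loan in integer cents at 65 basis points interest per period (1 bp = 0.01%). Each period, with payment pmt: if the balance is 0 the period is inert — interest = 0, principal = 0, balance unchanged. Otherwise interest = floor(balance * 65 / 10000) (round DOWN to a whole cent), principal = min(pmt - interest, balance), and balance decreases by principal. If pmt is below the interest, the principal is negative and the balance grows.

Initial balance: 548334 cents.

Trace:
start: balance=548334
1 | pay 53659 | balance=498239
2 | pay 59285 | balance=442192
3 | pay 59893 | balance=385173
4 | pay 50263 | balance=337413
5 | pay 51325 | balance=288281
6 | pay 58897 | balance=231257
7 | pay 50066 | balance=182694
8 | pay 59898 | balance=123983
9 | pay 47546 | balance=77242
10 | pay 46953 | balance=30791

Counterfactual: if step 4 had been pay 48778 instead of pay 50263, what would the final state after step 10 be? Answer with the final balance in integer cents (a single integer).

(re-executing from step 4 with the substitution; state before step 4: balance=385173)
4 | pay 48778 | balance=338898
5 | pay 51325 | balance=289775
6 | pay 58897 | balance=232761
7 | pay 50066 | balance=184207
8 | pay 59898 | balance=125506
9 | pay 47546 | balance=78775
10 | pay 46953 | balance=32334

32334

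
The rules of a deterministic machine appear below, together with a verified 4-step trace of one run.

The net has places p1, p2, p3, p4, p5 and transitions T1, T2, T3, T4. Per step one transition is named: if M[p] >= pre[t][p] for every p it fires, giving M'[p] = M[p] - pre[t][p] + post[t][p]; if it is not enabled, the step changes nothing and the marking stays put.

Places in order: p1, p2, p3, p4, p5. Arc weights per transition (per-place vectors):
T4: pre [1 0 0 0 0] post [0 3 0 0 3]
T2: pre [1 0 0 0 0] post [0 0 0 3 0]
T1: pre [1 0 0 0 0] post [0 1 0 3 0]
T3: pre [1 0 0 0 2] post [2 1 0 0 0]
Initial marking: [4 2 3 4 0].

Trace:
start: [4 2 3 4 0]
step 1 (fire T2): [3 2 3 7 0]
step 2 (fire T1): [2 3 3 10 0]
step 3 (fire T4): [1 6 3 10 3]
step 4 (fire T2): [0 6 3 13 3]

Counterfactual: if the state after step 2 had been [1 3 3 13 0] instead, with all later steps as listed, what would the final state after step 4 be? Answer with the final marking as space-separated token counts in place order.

0 6 3 13 3

state after step 2 := [1 3 3 13 0]
step 3 (fire T4): [0 6 3 13 3]
step 4 (fire T2): [0 6 3 13 3]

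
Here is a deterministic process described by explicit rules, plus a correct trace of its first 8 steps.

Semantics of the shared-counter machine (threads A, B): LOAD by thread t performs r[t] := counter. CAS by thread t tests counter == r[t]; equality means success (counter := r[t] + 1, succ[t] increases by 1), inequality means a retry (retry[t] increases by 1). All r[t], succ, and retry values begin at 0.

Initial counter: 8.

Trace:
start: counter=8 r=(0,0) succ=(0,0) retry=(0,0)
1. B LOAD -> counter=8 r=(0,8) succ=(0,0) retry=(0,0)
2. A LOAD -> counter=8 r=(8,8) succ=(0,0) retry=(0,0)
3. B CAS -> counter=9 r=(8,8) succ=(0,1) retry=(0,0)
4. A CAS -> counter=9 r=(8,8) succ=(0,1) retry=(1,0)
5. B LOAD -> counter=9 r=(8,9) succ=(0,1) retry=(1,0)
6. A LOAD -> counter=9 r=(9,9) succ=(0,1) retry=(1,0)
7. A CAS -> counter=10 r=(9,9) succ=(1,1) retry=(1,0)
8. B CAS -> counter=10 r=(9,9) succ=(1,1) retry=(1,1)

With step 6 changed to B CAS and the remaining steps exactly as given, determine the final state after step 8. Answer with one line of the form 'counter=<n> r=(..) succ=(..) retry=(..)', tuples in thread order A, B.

(re-executing from step 6 with the substitution; state before step 6: counter=9 r=(8,9) succ=(0,1) retry=(1,0))
6. B CAS -> counter=10 r=(8,9) succ=(0,2) retry=(1,0)
7. A CAS -> counter=10 r=(8,9) succ=(0,2) retry=(2,0)
8. B CAS -> counter=10 r=(8,9) succ=(0,2) retry=(2,1)

counter=10 r=(8,9) succ=(0,2) retry=(2,1)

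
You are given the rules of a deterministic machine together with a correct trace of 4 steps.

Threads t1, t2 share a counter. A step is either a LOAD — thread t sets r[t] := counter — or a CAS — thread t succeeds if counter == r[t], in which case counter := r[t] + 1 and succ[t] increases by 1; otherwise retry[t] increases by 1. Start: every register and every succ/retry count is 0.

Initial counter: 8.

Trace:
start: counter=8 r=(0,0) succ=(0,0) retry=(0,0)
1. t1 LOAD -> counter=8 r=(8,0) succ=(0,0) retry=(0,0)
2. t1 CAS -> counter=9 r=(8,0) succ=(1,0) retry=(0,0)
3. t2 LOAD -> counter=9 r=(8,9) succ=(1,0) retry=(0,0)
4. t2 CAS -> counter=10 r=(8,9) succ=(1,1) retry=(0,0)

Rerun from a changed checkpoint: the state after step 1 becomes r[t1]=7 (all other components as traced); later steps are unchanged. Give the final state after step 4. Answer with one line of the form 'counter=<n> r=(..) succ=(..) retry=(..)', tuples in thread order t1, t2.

counter=9 r=(7,8) succ=(0,1) retry=(1,0)

state after step 1 := counter=8 r=(7,0) succ=(0,0) retry=(0,0)
2. t1 CAS -> counter=8 r=(7,0) succ=(0,0) retry=(1,0)
3. t2 LOAD -> counter=8 r=(7,8) succ=(0,0) retry=(1,0)
4. t2 CAS -> counter=9 r=(7,8) succ=(0,1) retry=(1,0)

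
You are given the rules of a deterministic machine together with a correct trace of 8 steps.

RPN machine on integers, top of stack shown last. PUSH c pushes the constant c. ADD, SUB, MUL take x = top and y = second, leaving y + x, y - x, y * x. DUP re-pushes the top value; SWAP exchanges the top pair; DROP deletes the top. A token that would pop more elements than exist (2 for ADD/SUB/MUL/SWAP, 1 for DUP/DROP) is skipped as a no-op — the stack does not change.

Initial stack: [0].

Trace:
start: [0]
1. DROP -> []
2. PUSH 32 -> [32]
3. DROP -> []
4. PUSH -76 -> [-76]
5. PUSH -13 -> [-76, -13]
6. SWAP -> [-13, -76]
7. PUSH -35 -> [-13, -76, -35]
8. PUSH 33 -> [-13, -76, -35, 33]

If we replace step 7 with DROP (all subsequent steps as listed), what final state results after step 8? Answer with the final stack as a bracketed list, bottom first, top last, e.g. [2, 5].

[-13, 33]

(re-executing from step 7 with the substitution; state before step 7: [-13, -76])
7. DROP -> [-13]
8. PUSH 33 -> [-13, 33]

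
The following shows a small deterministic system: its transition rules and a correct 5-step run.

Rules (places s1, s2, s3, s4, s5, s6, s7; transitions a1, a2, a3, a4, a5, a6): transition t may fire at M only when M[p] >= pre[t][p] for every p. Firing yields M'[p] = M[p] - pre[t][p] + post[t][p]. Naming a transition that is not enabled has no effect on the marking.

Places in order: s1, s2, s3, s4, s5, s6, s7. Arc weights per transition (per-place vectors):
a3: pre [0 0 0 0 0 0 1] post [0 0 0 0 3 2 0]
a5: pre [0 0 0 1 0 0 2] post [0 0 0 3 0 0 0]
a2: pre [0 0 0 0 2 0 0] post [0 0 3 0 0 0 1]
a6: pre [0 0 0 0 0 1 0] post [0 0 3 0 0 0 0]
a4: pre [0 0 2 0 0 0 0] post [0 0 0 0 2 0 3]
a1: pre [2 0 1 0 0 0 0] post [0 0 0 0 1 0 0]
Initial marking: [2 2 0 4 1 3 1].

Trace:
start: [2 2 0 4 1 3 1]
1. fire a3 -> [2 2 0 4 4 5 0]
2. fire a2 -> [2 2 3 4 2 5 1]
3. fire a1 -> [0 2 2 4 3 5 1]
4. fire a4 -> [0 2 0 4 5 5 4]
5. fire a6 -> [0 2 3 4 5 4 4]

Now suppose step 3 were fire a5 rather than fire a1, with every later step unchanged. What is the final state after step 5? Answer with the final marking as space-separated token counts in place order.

2 2 4 4 4 4 4

(re-executing from step 3 with the substitution; state before step 3: [2 2 3 4 2 5 1])
3. fire a5 -> [2 2 3 4 2 5 1]
4. fire a4 -> [2 2 1 4 4 5 4]
5. fire a6 -> [2 2 4 4 4 4 4]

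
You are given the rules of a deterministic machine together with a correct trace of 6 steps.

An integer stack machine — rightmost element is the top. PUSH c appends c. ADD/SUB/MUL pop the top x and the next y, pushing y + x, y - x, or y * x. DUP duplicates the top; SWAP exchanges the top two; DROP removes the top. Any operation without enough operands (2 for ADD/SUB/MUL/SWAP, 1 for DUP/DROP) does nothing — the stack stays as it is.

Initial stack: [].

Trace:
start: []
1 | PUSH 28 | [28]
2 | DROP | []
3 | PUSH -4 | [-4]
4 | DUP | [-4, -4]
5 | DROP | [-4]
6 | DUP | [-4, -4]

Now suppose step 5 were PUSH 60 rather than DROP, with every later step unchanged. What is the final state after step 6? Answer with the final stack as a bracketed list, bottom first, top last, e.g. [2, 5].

(re-executing from step 5 with the substitution; state before step 5: [-4, -4])
5 | PUSH 60 | [-4, -4, 60]
6 | DUP | [-4, -4, 60, 60]

[-4, -4, 60, 60]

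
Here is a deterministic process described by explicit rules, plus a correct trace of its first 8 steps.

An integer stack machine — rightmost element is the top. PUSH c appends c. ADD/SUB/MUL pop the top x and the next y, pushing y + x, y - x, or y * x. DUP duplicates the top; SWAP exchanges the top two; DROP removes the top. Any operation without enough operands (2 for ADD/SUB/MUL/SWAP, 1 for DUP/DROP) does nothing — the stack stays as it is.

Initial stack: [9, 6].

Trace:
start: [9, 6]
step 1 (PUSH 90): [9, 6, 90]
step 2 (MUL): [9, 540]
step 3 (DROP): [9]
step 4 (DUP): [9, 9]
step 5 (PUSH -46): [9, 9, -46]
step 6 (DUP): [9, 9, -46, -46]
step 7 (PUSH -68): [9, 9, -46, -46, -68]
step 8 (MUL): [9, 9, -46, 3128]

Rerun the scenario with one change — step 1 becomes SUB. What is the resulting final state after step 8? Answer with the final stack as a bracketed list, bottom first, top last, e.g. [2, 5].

(re-executing from step 1 with the substitution; state before step 1: [9, 6])
step 1 (SUB): [3]
step 2 (MUL): [3]
step 3 (DROP): []
step 4 (DUP): []
step 5 (PUSH -46): [-46]
step 6 (DUP): [-46, -46]
step 7 (PUSH -68): [-46, -46, -68]
step 8 (MUL): [-46, 3128]

[-46, 3128]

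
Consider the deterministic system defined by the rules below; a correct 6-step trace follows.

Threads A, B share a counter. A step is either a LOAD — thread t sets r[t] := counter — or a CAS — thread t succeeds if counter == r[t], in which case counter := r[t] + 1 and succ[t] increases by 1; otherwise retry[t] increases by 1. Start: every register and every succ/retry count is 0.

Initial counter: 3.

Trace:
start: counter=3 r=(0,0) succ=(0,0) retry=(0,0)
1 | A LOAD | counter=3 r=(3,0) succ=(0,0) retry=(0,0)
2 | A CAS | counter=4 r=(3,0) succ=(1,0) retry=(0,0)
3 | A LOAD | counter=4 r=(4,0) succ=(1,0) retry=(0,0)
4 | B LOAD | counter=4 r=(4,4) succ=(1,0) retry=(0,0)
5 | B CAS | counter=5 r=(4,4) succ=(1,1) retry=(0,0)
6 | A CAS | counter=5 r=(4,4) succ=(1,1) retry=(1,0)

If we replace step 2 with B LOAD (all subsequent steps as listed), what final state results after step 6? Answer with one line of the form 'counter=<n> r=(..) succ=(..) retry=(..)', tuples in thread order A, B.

counter=4 r=(3,3) succ=(0,1) retry=(1,0)

(re-executing from step 2 with the substitution; state before step 2: counter=3 r=(3,0) succ=(0,0) retry=(0,0))
2 | B LOAD | counter=3 r=(3,3) succ=(0,0) retry=(0,0)
3 | A LOAD | counter=3 r=(3,3) succ=(0,0) retry=(0,0)
4 | B LOAD | counter=3 r=(3,3) succ=(0,0) retry=(0,0)
5 | B CAS | counter=4 r=(3,3) succ=(0,1) retry=(0,0)
6 | A CAS | counter=4 r=(3,3) succ=(0,1) retry=(1,0)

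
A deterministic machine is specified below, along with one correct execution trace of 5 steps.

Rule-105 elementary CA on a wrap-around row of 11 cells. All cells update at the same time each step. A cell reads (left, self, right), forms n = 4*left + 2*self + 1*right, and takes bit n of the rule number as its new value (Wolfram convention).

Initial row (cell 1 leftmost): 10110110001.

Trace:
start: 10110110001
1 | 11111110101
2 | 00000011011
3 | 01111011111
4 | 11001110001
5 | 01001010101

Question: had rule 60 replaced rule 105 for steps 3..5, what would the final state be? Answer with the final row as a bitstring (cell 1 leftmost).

00100010011

(re-executing steps 3..5 under rule 60; state before step 3: 00000011011)
3 | 10000010110
4 | 11000011101
5 | 00100010011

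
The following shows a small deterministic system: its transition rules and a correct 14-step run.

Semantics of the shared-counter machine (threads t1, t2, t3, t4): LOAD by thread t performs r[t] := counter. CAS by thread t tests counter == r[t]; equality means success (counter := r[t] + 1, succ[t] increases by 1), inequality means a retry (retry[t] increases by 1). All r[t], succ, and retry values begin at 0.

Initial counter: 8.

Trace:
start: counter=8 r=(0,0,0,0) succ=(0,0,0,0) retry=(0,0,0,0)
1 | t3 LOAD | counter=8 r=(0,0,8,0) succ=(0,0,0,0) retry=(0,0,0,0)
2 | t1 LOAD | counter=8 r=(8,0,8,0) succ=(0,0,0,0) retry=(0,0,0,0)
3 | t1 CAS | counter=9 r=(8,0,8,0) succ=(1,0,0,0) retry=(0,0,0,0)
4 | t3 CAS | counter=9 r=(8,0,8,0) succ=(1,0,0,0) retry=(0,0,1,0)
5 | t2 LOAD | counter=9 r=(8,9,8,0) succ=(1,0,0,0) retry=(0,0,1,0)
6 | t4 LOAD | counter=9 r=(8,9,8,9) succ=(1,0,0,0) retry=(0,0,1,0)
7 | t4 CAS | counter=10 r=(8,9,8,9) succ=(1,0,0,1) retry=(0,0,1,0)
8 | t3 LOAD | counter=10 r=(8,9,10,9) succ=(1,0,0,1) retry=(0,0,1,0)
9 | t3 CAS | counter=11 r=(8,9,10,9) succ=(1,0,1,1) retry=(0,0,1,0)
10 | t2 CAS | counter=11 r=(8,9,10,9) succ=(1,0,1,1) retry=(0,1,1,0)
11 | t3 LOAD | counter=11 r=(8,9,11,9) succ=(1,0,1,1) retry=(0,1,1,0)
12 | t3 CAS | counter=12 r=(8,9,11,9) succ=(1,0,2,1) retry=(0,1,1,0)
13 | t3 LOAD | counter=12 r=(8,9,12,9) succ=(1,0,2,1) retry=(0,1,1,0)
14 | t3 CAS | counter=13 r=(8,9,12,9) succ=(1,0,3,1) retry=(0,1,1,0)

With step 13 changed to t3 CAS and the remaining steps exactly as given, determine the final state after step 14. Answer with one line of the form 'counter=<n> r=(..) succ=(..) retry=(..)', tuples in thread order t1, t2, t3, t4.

(re-executing from step 13 with the substitution; state before step 13: counter=12 r=(8,9,11,9) succ=(1,0,2,1) retry=(0,1,1,0))
13 | t3 CAS | counter=12 r=(8,9,11,9) succ=(1,0,2,1) retry=(0,1,2,0)
14 | t3 CAS | counter=12 r=(8,9,11,9) succ=(1,0,2,1) retry=(0,1,3,0)

counter=12 r=(8,9,11,9) succ=(1,0,2,1) retry=(0,1,3,0)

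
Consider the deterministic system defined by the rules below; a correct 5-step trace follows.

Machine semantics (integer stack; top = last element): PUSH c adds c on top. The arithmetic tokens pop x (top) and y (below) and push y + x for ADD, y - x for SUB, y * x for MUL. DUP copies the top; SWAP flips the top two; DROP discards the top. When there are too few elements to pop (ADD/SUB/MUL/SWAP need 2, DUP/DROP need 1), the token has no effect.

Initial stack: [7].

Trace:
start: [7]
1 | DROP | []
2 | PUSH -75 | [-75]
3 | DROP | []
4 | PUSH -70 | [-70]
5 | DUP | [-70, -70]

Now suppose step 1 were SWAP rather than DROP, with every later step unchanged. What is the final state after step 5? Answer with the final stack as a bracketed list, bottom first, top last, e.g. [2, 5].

(re-executing from step 1 with the substitution; state before step 1: [7])
1 | SWAP | [7]
2 | PUSH -75 | [7, -75]
3 | DROP | [7]
4 | PUSH -70 | [7, -70]
5 | DUP | [7, -70, -70]

[7, -70, -70]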